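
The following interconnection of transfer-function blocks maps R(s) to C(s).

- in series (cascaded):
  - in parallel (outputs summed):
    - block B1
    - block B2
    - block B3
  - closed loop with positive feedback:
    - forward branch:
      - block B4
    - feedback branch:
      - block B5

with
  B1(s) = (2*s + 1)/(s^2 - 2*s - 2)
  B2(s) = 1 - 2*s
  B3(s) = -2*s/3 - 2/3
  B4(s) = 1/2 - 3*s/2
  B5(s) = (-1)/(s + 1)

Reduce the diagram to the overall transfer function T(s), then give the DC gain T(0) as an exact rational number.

First reduce the diagram to T(s).

[1] combine B1, B2, B3 in parallel = (-8*s^3 + 17*s^2 + 20*s + 1)/(3*s^2 - 6*s - 6)
[2] close the feedback loop around B4, B5 = (3*s^2 + 2*s - 1)/(s - 3)
[3] multiply (B1+B2+B3), [B4/(1-B4*B5)] (series) = (-24*s^5 + 35*s^4 + 102*s^3 + 26*s^2 - 18*s - 1)/(3*s^3 - 15*s^2 + 12*s + 18)
DC gain: substitute s = 0 into T(s) from step 3: T(0) = -1/18.

Answer: -1/18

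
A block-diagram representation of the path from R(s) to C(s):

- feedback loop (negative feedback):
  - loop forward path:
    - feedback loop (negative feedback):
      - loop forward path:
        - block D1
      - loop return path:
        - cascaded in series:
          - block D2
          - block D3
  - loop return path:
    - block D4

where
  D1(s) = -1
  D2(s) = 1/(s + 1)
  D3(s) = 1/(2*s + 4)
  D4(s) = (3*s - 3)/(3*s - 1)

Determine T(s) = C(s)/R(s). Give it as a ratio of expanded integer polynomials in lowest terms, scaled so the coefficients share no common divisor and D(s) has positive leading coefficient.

The answer is (-6*s^3 - 16*s^2 - 6*s + 4)/(4*s^2 + 9*s + 9).

Reasoning:
[1] combine D2, D3 in series = 1/(2*s^2 + 6*s + 4)
[2] close the feedback loop around D1, (D2*D3) = (-2*s^2 - 6*s - 4)/(2*s^2 + 6*s + 3)
[3] reduce the feedback loop with forward [D1/(1+D1*(D2*D3))] and return D4, which is the overall transfer function T(s) = C(s)/R(s) in lowest terms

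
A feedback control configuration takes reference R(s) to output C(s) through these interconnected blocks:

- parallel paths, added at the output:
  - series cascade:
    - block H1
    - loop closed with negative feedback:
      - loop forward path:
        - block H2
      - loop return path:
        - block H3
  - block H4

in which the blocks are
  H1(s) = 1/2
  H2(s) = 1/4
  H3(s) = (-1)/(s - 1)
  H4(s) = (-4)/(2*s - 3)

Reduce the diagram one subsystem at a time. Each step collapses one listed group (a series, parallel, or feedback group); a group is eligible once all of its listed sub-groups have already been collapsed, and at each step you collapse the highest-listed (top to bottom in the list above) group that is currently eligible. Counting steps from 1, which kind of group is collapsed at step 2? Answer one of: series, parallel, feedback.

Step 1. apply the feedback formula to H2, H3
Step 2. series reduction of H1, [H2/(1+H2*H3)]
Step 3. combine (H1*[H2/(1+H2*H3)]), H4 in parallel
Step 2: series.

Answer: series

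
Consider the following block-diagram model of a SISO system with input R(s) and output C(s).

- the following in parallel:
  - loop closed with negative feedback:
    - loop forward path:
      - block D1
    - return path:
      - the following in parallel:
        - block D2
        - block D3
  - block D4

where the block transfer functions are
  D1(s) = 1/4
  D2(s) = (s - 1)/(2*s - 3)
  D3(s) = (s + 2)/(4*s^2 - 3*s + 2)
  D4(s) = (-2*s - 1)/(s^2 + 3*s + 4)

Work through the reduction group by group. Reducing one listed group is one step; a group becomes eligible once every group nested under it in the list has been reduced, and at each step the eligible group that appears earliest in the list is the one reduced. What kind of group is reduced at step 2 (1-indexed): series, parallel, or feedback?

Step 1 - parallel reduction of D2, D3
Step 2 - reduce the feedback loop with forward D1 and return (D2+D3)
Step 3 - sum the parallel branches [D1/(1+D1*(D2+D3))], D4
The group at step 2 is a feedback group.

Answer: feedback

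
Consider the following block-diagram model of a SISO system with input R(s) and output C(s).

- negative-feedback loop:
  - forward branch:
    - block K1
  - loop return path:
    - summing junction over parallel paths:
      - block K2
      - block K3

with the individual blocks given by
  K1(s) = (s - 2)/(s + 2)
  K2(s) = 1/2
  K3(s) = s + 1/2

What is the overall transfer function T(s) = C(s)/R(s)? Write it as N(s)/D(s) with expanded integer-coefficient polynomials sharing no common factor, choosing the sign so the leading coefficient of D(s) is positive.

(1) parallel reduction of K2, K3 = s + 1
(2) collapse the loop (K1 forward, (K2+K3) return); the result is T(s) itself (integer coefficients, no common factor, positive leading denominator coefficient)

Answer: (s - 2)/s^2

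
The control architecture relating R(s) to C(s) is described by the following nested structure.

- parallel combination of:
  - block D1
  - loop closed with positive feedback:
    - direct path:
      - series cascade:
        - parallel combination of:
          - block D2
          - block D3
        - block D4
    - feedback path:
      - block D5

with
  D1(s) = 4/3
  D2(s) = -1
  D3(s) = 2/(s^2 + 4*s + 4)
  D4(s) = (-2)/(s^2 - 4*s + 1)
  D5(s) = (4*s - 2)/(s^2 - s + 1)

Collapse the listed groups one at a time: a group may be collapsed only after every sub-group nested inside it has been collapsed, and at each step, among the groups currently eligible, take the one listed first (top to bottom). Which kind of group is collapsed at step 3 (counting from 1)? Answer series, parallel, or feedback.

Step 1: reduce the parallel group D2, D3
Step 2: multiply (D2+D3), D4 (series)
Step 3: collapse the loop (((D2+D3)*D4) forward, D5 return)
Step 4: parallel reduction of D1, [((D2+D3)*D4)/(1-((D2+D3)*D4)*D5)]
The group at step 3 is a feedback group.

Final answer: feedback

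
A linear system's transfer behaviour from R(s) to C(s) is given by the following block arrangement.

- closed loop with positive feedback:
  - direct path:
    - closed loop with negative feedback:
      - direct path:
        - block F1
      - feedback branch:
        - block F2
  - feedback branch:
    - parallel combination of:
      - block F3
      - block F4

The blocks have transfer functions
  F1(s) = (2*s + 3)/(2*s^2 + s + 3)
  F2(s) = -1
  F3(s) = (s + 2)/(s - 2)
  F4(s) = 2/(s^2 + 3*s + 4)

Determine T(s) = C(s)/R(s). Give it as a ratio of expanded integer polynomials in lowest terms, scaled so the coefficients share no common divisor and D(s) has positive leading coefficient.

1. apply the feedback formula to F1, F2 -> (2*s + 3)/(2*s^2 - s)
2. combine F3, F4 in parallel -> (s^3 + 5*s^2 + 12*s + 4)/(s^3 + s^2 - 2*s - 8)
3. close the feedback loop around [F1/(1+F1*F2)], (F3+F4): this yields T(s), and no further normalization is needed

Answer: (2*s^4 + 5*s^3 - s^2 - 22*s - 24)/(2*s^5 - s^4 - 18*s^3 - 53*s^2 - 36*s - 12)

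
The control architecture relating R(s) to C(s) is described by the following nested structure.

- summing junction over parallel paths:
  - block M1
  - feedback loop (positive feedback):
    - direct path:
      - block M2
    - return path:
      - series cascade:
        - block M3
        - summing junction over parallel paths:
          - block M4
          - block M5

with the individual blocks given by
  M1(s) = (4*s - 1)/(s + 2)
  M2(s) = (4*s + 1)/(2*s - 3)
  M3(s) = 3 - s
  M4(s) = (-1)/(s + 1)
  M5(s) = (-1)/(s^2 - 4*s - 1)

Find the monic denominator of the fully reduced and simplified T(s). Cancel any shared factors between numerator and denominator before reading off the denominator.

The answer is s^5 - 5*s^4 + 3*s^3/2 + 29*s^2 - 11*s/2 - 3.

Reasoning:
Step 1 - reduce the parallel group M4, M5 = (-s^2 + 3*s)/(s^3 - 3*s^2 - 5*s - 1)
Step 2 - combine M3, (M4+M5) in series = (s^3 - 6*s^2 + 9*s)/(s^3 - 3*s^2 - 5*s - 1)
Step 3 - feedback reduction of M2, (M3*(M4+M5)) = (-4*s^4 + 11*s^3 + 23*s^2 + 9*s + 1)/(2*s^4 - 14*s^3 + 31*s^2 - 4*s - 3)
Step 4 - reduce the parallel group M1, [M2/(1-M2*(M3*(M4+M5)))] = (4*s^5 - 55*s^4 + 183*s^3 + 8*s^2 + 11*s + 5)/(2*s^5 - 10*s^4 + 3*s^3 + 58*s^2 - 11*s - 6)
That last expression is T(s), already simplified. Scaling its denominator by 1/2 (the reciprocal of the leading coefficient) yields the monic denominator.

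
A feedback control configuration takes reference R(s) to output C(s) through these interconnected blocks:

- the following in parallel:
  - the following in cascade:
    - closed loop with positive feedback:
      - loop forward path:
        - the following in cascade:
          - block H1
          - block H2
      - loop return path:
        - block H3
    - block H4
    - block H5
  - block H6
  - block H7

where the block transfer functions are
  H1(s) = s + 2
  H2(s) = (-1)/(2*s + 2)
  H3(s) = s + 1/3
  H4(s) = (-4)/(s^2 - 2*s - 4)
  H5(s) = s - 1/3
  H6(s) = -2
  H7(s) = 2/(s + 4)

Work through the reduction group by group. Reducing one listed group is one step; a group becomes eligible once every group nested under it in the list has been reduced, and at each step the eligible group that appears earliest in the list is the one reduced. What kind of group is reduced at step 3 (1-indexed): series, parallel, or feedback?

Step 1: reduce the series chain H1, H2
Step 2: apply the feedback formula to (H1*H2), H3
Step 3: combine [(H1*H2)/(1-(H1*H2)*H3)], H4, H5 in series
Step 4: sum the parallel branches ([(H1*H2)/(1-(H1*H2)*H3)]*H4*H5), H6, H7
The group at step 3 is a series group.

Final answer: series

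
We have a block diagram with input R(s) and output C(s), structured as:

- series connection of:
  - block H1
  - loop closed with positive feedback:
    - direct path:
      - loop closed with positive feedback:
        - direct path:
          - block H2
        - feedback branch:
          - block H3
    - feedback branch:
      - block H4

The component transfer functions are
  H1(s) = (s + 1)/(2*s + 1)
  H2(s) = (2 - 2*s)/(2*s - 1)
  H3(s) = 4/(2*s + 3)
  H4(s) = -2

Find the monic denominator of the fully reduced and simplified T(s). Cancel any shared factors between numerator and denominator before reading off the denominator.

Step 1 - reduce the feedback loop with forward H2 and return H3: (-4*s^2 - 2*s + 6)/(4*s^2 + 12*s - 11)
Step 2 - close the feedback loop around [H2/(1-H2*H3)], H4: (4*s^2 + 2*s - 6)/(4*s^2 - 8*s - 1)
Step 3 - combine H1, [[H2/(1-H2*H3)]/(1-[H2/(1-H2*H3)]*H4)] in series: (4*s^3 + 6*s^2 - 4*s - 6)/(8*s^3 - 12*s^2 - 10*s - 1)
The result of step 3 is T(s) in lowest terms. Its denominator has leading coefficient 8; dividing the denominator through by 8 makes it monic.

Answer: s^3 - 3*s^2/2 - 5*s/4 - 1/8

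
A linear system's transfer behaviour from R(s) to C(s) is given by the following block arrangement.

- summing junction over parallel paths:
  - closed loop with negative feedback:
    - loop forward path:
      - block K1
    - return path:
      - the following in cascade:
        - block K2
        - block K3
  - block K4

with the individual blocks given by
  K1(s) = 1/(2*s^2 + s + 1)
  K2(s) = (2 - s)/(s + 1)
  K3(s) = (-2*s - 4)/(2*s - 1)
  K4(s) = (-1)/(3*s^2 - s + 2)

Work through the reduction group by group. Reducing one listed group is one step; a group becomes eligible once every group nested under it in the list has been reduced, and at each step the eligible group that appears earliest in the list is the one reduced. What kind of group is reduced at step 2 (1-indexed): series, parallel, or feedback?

Answer: feedback

Working:
1. multiply K2, K3 (series)
2. reduce the feedback loop with forward K1 and return (K2*K3)
3. combine [K1/(1+K1*(K2*K3))], K4 in parallel
So the answer for step 2 is feedback.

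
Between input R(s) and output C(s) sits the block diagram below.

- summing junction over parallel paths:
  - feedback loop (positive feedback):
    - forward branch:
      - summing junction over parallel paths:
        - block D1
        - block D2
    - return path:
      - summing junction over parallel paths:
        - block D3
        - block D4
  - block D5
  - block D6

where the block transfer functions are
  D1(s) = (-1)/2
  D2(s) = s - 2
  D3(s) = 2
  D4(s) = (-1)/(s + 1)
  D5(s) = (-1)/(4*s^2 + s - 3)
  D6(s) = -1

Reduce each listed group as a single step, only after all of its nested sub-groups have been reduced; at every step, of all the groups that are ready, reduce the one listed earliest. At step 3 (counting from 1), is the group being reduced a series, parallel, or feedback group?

(1) sum the parallel branches D1, D2
(2) parallel reduction of D3, D4
(3) apply the feedback formula to (D1+D2), (D3+D4)
(4) parallel reduction of [(D1+D2)/(1-(D1+D2)*(D3+D4))], D5, D6
Step 3 collapses a feedback group.

Final answer: feedback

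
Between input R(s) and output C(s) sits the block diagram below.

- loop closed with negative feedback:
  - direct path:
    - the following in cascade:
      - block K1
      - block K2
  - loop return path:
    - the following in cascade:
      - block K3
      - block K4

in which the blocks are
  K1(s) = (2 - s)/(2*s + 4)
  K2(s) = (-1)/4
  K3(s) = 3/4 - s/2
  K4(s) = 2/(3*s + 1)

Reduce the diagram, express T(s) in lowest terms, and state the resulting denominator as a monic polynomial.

[1] reduce the series chain K1, K2 -> (s - 2)/(8*s + 16)
[2] reduce the series chain K3, K4 -> (3 - 2*s)/(6*s + 2)
[3] feedback reduction of (K1*K2), (K3*K4) -> (6*s^2 - 10*s - 4)/(46*s^2 + 119*s + 26)
No further cancellation is possible in the step-3 result, so that is T(s). Its denominator becomes monic after dividing by the leading coefficient 46.

Therefore the answer is s^2 + 119*s/46 + 13/23.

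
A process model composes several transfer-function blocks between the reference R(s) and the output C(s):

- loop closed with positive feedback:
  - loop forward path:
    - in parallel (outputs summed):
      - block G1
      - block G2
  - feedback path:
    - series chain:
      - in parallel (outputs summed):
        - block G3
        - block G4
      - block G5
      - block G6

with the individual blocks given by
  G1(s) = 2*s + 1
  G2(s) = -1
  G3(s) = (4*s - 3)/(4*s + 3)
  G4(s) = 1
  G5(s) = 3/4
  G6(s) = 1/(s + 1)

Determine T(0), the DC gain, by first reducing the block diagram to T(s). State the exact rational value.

First reduce the diagram to T(s).

Step 1 - reduce the parallel group G1, G2 = 2*s
Step 2 - add G3, G4 (parallel) = (8*s)/(4*s + 3)
Step 3 - combine (G3+G4), G5, G6 in series = (6*s)/(4*s^2 + 7*s + 3)
Step 4 - collapse the loop ((G1+G2) forward, ((G3+G4)*G5*G6) return) = (-8*s^3 - 14*s^2 - 6*s)/(8*s^2 - 7*s - 3)
That last expression is T(s); at s = 0 only the constant terms survive, so T(0) = 0/(-3) = 0.

Answer: 0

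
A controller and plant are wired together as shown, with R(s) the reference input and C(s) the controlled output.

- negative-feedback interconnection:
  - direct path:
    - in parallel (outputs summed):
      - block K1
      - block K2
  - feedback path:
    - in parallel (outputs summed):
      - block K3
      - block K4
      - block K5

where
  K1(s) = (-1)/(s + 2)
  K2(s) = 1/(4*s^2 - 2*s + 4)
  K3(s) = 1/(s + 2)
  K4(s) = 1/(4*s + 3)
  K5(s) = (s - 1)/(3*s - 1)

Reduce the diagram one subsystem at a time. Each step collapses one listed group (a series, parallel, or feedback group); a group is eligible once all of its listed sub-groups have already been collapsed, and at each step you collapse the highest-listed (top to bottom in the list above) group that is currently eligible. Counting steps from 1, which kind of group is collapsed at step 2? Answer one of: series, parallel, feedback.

1. add K1, K2 (parallel)
2. parallel reduction of K3, K4, K5
3. feedback reduction of (K1+K2), (K3+K4+K5)
Step 2: parallel.

Answer: parallel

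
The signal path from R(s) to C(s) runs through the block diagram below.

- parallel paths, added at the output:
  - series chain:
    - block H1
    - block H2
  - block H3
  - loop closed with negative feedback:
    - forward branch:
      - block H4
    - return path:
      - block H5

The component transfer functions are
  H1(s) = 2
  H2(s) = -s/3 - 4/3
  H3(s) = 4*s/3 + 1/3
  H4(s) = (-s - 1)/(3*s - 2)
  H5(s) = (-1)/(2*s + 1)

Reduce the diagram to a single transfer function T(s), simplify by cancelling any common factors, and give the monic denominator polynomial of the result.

Step 1 - series reduction of H1, H2: -2*s/3 - 8/3
Step 2 - close the feedback loop around H4, H5: (-2*s^2 - 3*s - 1)/(6*s^2 - 1)
Step 3 - sum the parallel branches (H1*H2), H3, [H4/(1+H4*H5)]: (12*s^3 - 48*s^2 - 11*s + 4)/(18*s^2 - 3)
The result of step 3 is T(s) in lowest terms. Its denominator has leading coefficient 18; dividing the denominator through by 18 makes it monic.

Final answer: s^2 - 1/6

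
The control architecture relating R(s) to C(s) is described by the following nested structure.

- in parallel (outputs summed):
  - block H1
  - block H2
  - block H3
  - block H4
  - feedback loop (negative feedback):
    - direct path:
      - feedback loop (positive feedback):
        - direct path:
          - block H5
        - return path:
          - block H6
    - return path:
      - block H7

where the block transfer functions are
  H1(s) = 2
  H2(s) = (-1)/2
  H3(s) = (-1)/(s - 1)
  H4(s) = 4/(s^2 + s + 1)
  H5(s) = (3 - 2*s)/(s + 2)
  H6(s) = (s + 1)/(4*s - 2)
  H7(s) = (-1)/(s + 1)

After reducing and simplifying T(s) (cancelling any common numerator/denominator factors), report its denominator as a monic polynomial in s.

First reduce the diagram to T(s).

Step 1. feedback reduction of H5, H6 = (-8*s^2 + 16*s - 6)/(6*s^2 + 5*s - 7)
Step 2. close the feedback loop around [H5/(1-H5*H6)], H7 = (-8*s^3 + 8*s^2 + 10*s - 6)/(6*s^3 + 19*s^2 - 18*s - 1)
Step 3. parallel reduction of H1, H2, H3, H4, [[H5/(1-H5*H6)]/(1+[H5/(1-H5*H6)]*H7)] = (2*s^6 + 61*s^5 - 36*s^4 + 73*s^3 - 369*s^2 + 208*s + 25)/(12*s^6 + 38*s^5 - 36*s^4 - 14*s^3 - 38*s^2 + 36*s + 2)
Step 3 gives the fully reduced T(s), with no common factor left to cancel. The denominator's leading coefficient is 12, so divide each of its coefficients by 12 to get the monic form.

Answer: s^6 + 19*s^5/6 - 3*s^4 - 7*s^3/6 - 19*s^2/6 + 3*s + 1/6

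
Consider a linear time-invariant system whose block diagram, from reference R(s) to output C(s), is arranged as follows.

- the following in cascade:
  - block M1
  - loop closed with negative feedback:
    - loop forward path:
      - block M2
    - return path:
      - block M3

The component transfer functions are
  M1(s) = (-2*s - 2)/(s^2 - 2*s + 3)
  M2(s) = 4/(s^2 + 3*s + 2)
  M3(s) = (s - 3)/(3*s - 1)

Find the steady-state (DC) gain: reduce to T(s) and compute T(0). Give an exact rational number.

The answer is -4/21.

Reasoning:
1. collapse the loop (M2 forward, M3 return) -> (12*s - 4)/(3*s^3 + 8*s^2 + 7*s - 14)
2. reduce the series chain M1, [M2/(1+M2*M3)] -> (-24*s^2 - 16*s + 8)/(3*s^5 + 2*s^4 - 4*s^2 + 49*s - 42)
DC gain: substitute s = 0 into T(s) from step 2: T(0) = 8/(-42) = -4/21.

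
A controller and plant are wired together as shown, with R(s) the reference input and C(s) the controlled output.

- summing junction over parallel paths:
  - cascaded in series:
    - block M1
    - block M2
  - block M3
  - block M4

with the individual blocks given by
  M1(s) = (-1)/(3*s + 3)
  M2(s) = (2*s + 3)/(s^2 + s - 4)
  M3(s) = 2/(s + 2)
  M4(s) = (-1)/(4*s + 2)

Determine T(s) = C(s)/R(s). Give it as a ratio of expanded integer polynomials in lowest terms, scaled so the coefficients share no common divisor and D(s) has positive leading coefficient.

1. combine M1, M2 in series = (-2*s - 3)/(3*s^3 + 6*s^2 - 9*s - 12)
2. add (M1*M2), M3, M4 (parallel), giving the overall T(s)

Final answer: (21*s^4 + 40*s^3 - 83*s^2 - 140*s - 36)/(12*s^5 + 54*s^4 + 36*s^3 - 114*s^2 - 156*s - 48)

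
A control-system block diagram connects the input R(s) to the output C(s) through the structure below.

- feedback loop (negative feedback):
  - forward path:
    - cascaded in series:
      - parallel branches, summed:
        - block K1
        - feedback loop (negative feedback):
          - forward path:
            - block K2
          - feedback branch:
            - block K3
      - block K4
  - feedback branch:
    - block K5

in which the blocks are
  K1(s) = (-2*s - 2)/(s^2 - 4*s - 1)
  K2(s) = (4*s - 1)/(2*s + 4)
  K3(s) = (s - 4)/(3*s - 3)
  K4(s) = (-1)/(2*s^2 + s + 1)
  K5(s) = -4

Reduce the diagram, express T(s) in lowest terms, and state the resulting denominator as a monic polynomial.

The answer is s^6 - 23*s^5/5 + 59*s^4/20 - 271*s^3/20 + 297*s^2/20 + 43*s/4 + 3.

Reasoning:
Step 1 - close the feedback loop around K2, K3 = (12*s^2 - 15*s + 3)/(10*s^2 - 11*s - 8)
Step 2 - reduce the parallel group K1, [K2/(1+K2*K3)] = (12*s^4 - 83*s^3 + 53*s^2 + 41*s + 13)/(10*s^4 - 51*s^3 + 26*s^2 + 43*s + 8)
Step 3 - reduce the series chain (K1+[K2/(1+K2*K3)]), K4 = (-12*s^4 + 83*s^3 - 53*s^2 - 41*s - 13)/(20*s^6 - 92*s^5 + 11*s^4 + 61*s^3 + 85*s^2 + 51*s + 8)
Step 4 - reduce the feedback loop with forward ((K1+[K2/(1+K2*K3)])*K4) and return K5 = (-12*s^4 + 83*s^3 - 53*s^2 - 41*s - 13)/(20*s^6 - 92*s^5 + 59*s^4 - 271*s^3 + 297*s^2 + 215*s + 60)
Step 4 gives the fully reduced T(s), with no common factor left to cancel. The denominator's leading coefficient is 20, so divide each of its coefficients by 20 to get the monic form.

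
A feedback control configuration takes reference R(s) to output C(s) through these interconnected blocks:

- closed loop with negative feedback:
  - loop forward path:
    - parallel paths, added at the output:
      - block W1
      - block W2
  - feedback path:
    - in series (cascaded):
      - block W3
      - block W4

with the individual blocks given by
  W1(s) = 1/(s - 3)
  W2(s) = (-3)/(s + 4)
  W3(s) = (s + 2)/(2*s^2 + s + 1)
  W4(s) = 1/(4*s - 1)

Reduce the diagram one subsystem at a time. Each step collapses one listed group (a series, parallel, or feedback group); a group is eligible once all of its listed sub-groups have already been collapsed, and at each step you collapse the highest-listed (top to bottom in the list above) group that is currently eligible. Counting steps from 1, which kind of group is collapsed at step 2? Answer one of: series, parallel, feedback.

Answer: series

Working:
(1) parallel reduction of W1, W2
(2) combine W3, W4 in series
(3) reduce the feedback loop with forward (W1+W2) and return (W3*W4)
Step 2 collapses a series group.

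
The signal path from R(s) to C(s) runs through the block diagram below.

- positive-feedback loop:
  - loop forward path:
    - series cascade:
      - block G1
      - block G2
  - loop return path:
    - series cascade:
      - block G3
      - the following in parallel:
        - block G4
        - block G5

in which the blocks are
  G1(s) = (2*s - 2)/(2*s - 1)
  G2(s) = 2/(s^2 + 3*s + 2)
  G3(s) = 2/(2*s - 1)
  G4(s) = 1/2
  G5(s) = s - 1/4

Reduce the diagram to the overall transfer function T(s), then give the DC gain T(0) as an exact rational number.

Step 1: combine G1, G2 in series: (4*s - 4)/(2*s^3 + 5*s^2 + s - 2)
Step 2: reduce the parallel group G4, G5: s + 1/4
Step 3: cascade G3, (G4+G5): (4*s + 1)/(4*s - 2)
Step 4: apply the feedback formula to (G1*G2), (G3*(G4+G5)): (8*s^2 - 12*s + 4)/(4*s^4 + 8*s^3 - 11*s^2 + s + 4)
Step 4 gives the overall T(s). Then T(0) = 4/4 = 1.

Therefore the answer is 1.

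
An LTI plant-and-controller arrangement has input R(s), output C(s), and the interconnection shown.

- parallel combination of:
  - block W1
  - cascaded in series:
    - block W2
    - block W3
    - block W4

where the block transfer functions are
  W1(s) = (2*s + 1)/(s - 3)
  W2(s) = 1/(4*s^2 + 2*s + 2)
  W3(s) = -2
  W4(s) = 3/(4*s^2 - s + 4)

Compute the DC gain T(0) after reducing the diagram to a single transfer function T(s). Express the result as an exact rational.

First reduce the diagram to T(s).

(1) reduce the series chain W2, W3, W4 -> (-3)/(8*s^4 + 2*s^3 + 11*s^2 + 3*s + 4)
(2) sum the parallel branches W1, (W2*W3*W4) -> (16*s^5 + 12*s^4 + 24*s^3 + 17*s^2 + 8*s + 13)/(8*s^5 - 22*s^4 + 5*s^3 - 30*s^2 - 5*s - 12)
Evaluating the step-2 result (the overall T(s)) at s = 0 gives T(0) = 13/(-12) = -13/12.

Answer: -13/12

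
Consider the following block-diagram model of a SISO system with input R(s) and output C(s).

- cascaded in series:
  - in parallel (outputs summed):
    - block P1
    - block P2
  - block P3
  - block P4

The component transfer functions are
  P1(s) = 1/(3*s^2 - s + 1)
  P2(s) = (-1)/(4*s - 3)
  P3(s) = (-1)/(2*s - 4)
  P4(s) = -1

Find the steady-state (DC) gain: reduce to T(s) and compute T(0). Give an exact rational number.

Reducing step by step:

Step 1. sum the parallel branches P1, P2 = (-3*s^2 + 5*s - 4)/(12*s^3 - 13*s^2 + 7*s - 3)
Step 2. combine (P1+P2), P3, P4 in series = (-3*s^2 + 5*s - 4)/(24*s^4 - 74*s^3 + 66*s^2 - 34*s + 12)
The step-2 result is T(s). Setting s = 0: T(0) = -4/12 = -1/3.

Answer: -1/3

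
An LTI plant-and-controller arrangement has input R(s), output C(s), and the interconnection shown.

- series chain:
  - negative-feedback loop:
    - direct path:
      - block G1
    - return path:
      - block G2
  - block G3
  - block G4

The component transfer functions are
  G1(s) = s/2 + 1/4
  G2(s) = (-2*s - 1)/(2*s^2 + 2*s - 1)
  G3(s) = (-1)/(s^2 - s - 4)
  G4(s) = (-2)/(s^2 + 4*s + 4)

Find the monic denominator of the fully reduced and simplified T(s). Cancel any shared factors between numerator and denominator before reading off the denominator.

Step 1 - close the feedback loop around G1, G2 gives (4*s^3 + 6*s^2 - 1)/(4*s^2 + 4*s - 5)
Step 2 - multiply [G1/(1+G1*G2)], G3, G4 (series) gives (8*s^3 + 12*s^2 - 2)/(4*s^6 + 16*s^5 - 9*s^4 - 111*s^3 - 124*s^2 + 36*s + 80)
T(s) is the step-2 result (common factors already cancelled). Leading coefficient of the denominator: 4. Divide through by 4 for the monic polynomial.

Therefore the answer is s^6 + 4*s^5 - 9*s^4/4 - 111*s^3/4 - 31*s^2 + 9*s + 20.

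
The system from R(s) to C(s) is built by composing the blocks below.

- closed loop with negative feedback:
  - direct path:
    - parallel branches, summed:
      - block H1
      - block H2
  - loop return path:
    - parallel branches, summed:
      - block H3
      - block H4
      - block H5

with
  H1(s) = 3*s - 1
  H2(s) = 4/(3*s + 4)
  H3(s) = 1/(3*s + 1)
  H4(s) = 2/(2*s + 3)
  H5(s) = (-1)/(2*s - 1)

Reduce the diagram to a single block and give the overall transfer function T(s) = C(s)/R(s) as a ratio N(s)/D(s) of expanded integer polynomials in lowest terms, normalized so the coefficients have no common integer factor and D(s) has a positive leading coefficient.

The answer is (108*s^5 + 252*s^4 + 99*s^3 - 72*s^2 - 27*s)/(126*s^4 + 105*s^3 - 104*s^2 - 101*s - 12).

Reasoning:
Step 1 - reduce the parallel group H1, H2; result (9*s^2 + 9*s)/(3*s + 4)
Step 2 - combine H3, H4, H5 in parallel; result (10*s^2 - 9*s - 8)/(12*s^3 + 16*s^2 - 5*s - 3)
Step 3 - collapse the loop ((H1+H2) forward, (H3+H4+H5) return), which is the overall transfer function T(s) = C(s)/R(s) in lowest terms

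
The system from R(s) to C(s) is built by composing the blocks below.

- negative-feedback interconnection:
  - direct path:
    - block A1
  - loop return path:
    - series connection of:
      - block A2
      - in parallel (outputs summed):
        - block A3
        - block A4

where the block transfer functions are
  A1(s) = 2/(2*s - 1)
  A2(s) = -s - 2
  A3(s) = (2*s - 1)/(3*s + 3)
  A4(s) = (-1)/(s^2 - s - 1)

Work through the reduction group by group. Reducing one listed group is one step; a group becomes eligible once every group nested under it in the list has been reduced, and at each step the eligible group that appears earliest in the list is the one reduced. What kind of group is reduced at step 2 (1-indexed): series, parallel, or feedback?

[1] parallel reduction of A3, A4
[2] reduce the series chain A2, (A3+A4)
[3] reduce the feedback loop with forward A1 and return (A2*(A3+A4))
Step 2: series.

Answer: series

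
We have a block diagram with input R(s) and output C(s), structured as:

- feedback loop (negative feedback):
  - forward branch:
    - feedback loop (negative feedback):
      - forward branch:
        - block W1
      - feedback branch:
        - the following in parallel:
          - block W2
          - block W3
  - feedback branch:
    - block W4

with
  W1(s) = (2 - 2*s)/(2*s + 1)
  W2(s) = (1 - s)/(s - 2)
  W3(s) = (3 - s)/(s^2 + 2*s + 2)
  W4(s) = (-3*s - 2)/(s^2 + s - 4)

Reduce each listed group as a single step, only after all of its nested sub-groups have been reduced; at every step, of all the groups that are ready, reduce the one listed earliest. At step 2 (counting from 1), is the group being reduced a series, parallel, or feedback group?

1. sum the parallel branches W2, W3
2. close the feedback loop around W1, (W2+W3)
3. feedback reduction of [W1/(1+W1*(W2+W3))], W4
Step 2: feedback.

Final answer: feedback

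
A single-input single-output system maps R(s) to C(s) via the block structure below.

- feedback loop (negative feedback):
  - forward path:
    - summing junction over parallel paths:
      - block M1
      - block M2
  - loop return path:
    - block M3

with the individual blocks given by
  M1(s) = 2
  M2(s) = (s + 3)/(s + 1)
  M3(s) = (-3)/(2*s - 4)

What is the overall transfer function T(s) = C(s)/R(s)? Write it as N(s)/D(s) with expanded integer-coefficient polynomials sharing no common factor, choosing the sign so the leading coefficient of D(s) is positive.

Answer: (6*s^2 - 2*s - 20)/(2*s^2 - 11*s - 19)

Working:
Step 1. reduce the parallel group M1, M2 gives (3*s + 5)/(s + 1)
Step 2. feedback reduction of (M1+M2), M3, giving the overall T(s)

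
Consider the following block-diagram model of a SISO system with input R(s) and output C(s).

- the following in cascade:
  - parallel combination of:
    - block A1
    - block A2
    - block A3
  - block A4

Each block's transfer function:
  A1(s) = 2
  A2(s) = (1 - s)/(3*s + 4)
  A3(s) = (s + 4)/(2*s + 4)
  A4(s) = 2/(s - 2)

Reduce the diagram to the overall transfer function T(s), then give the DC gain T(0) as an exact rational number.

1. reduce the parallel group A1, A2, A3 = (13*s^2 + 54*s + 52)/(6*s^2 + 20*s + 16)
2. cascade (A1+A2+A3), A4 = (13*s^2 + 54*s + 52)/(3*s^3 + 4*s^2 - 12*s - 16)
The step-2 result is T(s). Setting s = 0: T(0) = 52/(-16) = -13/4.

Final answer: -13/4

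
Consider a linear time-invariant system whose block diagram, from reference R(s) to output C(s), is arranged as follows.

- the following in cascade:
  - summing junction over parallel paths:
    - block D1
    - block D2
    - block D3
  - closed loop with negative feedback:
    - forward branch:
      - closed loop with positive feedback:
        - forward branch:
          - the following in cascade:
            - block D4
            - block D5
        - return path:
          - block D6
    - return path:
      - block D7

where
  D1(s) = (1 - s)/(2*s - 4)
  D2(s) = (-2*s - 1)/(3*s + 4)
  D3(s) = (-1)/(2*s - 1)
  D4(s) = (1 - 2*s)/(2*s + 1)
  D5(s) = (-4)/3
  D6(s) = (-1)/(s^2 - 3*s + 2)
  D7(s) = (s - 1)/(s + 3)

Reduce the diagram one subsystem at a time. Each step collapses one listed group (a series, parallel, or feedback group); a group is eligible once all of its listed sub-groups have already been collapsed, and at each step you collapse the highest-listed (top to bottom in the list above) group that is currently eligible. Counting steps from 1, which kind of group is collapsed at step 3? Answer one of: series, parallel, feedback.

Step 1 - reduce the parallel group D1, D2, D3
Step 2 - series reduction of D4, D5
Step 3 - apply the feedback formula to (D4*D5), D6
Step 4 - apply the feedback formula to [(D4*D5)/(1-(D4*D5)*D6)], D7
Step 5 - combine (D1+D2+D3), [[(D4*D5)/(1-(D4*D5)*D6)]/(1+[(D4*D5)/(1-(D4*D5)*D6)]*D7)] in series
At step 3 the group reduced is feedback.

Answer: feedback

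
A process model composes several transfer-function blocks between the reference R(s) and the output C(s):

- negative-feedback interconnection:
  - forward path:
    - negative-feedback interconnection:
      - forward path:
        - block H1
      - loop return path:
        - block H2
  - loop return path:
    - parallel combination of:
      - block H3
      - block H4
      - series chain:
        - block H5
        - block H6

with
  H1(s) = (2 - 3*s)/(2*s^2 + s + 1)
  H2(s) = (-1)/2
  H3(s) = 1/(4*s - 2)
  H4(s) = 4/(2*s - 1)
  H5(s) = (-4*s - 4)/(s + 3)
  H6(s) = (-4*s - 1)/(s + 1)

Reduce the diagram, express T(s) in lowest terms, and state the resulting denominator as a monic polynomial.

Step 1. collapse the loop (H1 forward, H2 return); result (4 - 6*s)/(4*s^2 + 5*s)
Step 2. cascade H5, H6; result (16*s + 4)/(s + 3)
Step 3. sum the parallel branches H3, H4, (H5*H6); result (64*s^2 - 7*s + 19)/(4*s^2 + 10*s - 6)
Step 4. reduce the feedback loop with forward [H1/(1+H1*H2)] and return (H3+H4+(H5*H6)); result (-6*s^3 - 11*s^2 + 19*s - 6)/(4*s^4 - 81*s^3 + 81*s^2 - 43*s + 19)
Step 4 gives the fully reduced T(s), with no common factor left to cancel. The denominator's leading coefficient is 4, so divide each of its coefficients by 4 to get the monic form.

Therefore the answer is s^4 - 81*s^3/4 + 81*s^2/4 - 43*s/4 + 19/4.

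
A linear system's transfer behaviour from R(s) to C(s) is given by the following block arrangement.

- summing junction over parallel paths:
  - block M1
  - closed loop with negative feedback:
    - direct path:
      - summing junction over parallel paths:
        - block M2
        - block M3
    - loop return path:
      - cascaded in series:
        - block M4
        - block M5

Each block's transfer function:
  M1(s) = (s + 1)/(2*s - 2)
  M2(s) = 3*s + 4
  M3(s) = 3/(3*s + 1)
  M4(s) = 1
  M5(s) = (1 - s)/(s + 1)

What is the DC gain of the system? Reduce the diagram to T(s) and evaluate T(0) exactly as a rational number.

1. reduce the parallel group M2, M3: (9*s^2 + 15*s + 7)/(3*s + 1)
2. cascade M4, M5: (1 - s)/(s + 1)
3. feedback reduction of (M2+M3), (M4*M5): (-9*s^3 - 24*s^2 - 22*s - 7)/(9*s^3 + 3*s^2 - 12*s - 8)
4. reduce the parallel group M1, [(M2+M3)/(1+(M2+M3)*(M4*M5))]: (-9*s^4 - 18*s^3 - 5*s^2 + 10*s + 6)/(18*s^4 - 12*s^3 - 30*s^2 + 8*s + 16)
The step-4 result is T(s). Setting s = 0: T(0) = 6/16 = 3/8.

Answer: 3/8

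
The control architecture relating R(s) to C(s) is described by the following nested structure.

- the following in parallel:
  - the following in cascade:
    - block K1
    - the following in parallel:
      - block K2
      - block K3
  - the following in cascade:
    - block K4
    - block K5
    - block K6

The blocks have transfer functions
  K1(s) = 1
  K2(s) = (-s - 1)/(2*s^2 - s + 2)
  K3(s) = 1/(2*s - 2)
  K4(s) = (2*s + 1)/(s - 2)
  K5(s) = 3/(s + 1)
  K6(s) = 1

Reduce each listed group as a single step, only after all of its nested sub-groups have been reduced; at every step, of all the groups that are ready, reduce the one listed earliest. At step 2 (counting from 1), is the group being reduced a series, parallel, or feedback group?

Reducing step by step:

Step 1. reduce the parallel group K2, K3
Step 2. cascade K1, (K2+K3)
Step 3. series reduction of K4, K5, K6
Step 4. reduce the parallel group (K1*(K2+K3)), (K4*K5*K6)
So the answer for step 2 is series.

Answer: series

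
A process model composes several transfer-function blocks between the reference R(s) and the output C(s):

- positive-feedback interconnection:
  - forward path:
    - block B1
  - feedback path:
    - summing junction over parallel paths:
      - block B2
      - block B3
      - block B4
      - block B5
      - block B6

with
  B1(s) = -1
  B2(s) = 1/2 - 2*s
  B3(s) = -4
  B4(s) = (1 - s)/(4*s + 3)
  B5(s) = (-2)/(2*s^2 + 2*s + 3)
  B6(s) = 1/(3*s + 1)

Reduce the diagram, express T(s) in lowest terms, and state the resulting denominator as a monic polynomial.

Step 1 - reduce the parallel group B2, B3, B4, B5, B6, giving (-96*s^5 - 380*s^4 - 610*s^3 - 682*s^2 - 351*s - 51)/(48*s^4 + 100*s^3 + 136*s^2 + 90*s + 18)
Step 2 - close the feedback loop around B1, (B2+B3+B4+B5+B6), giving (48*s^4 + 100*s^3 + 136*s^2 + 90*s + 18)/(96*s^5 + 332*s^4 + 510*s^3 + 546*s^2 + 261*s + 33)
T(s) is the step-2 result (common factors already cancelled). Leading coefficient of the denominator: 96. Divide through by 96 for the monic polynomial.

Therefore the answer is s^5 + 83*s^4/24 + 85*s^3/16 + 91*s^2/16 + 87*s/32 + 11/32.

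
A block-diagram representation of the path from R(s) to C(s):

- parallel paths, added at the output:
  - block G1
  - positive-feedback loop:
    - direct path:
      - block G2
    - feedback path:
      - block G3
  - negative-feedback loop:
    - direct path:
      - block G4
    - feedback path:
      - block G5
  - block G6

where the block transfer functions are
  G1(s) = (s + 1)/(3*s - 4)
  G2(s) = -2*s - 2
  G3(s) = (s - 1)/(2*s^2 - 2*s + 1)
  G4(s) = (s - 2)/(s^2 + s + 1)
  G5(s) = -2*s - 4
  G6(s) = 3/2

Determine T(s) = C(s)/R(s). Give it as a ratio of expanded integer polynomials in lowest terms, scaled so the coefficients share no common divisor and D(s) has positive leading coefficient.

The answer is (-24*s^6 + 100*s^5 + 66*s^4 - 561*s^3 + 397*s^2 + 157*s - 218)/(24*s^5 - 68*s^4 - 162*s^3 + 394*s^2 - 98*s - 72).

Reasoning:
1. reduce the feedback loop with forward G2 and return G3, giving (-4*s^3 + 2*s - 2)/(4*s^2 - 2*s - 1)
2. feedback reduction of G4, G5, giving (2 - s)/(s^2 - s - 9)
3. sum the parallel branches G1, [G2/(1-G2*G3)], [G4/(1+G4*G5)], G6: this yields T(s), and no further normalization is needed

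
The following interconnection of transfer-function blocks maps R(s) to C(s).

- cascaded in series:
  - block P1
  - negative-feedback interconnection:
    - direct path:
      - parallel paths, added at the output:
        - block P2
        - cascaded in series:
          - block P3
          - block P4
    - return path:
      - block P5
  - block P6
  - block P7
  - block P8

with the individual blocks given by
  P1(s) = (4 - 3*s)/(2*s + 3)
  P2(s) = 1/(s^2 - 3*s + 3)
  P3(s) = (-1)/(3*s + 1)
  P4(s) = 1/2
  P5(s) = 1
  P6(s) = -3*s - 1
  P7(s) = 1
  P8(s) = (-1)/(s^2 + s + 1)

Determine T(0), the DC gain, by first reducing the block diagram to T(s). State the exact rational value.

Step 1: multiply P3, P4 (series) gives (-1)/(6*s + 2)
Step 2: parallel reduction of P2, (P3*P4) gives (-s^2 + 9*s - 1)/(6*s^3 - 16*s^2 + 12*s + 6)
Step 3: feedback reduction of (P2+(P3*P4)), P5 gives (-s^2 + 9*s - 1)/(6*s^3 - 17*s^2 + 21*s + 5)
Step 4: cascade P1, [(P2+(P3*P4))/(1+(P2+(P3*P4))*P5)], P6, P7, P8 gives (9*s^4 - 90*s^3 + 86*s^2 + 27*s - 4)/(12*s^6 - 4*s^5 - 13*s^4 + 48*s^3 + 79*s^2 + 88*s + 15)
That last expression is T(s); at s = 0 only the constant terms survive, so T(0) = -4/15.

Hence the answer: -4/15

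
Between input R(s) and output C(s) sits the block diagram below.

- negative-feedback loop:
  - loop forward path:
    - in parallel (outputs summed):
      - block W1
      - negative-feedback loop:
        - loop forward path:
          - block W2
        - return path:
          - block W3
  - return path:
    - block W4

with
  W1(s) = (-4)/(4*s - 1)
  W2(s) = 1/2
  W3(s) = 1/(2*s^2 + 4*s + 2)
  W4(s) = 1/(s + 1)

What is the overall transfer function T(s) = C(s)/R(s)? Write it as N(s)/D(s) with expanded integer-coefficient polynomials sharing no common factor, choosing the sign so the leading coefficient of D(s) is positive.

Answer: (8*s^4 + 6*s^3 - 30*s^2 - 50*s - 22)/(16*s^4 + 52*s^3 + 38*s^2 - 21*s - 27)

Working:
Step 1: close the feedback loop around W2, W3 -> (2*s^2 + 4*s + 2)/(4*s^2 + 8*s + 5)
Step 2: reduce the parallel group W1, [W2/(1+W2*W3)] -> (8*s^3 - 2*s^2 - 28*s - 22)/(16*s^3 + 28*s^2 + 12*s - 5)
Step 3: close the feedback loop around (W1+[W2/(1+W2*W3)]), W4: this yields T(s), and no further normalization is needed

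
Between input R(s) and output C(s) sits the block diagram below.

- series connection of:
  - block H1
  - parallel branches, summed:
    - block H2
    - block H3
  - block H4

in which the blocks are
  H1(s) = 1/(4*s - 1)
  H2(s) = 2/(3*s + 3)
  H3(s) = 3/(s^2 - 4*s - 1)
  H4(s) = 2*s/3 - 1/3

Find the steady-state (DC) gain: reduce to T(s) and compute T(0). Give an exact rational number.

[1] add H2, H3 (parallel) -> (2*s^2 + s + 7)/(3*s^3 - 9*s^2 - 15*s - 3)
[2] series reduction of H1, (H2+H3), H4 -> (4*s^3 + 13*s - 7)/(36*s^4 - 117*s^3 - 153*s^2 + 9*s + 9)
DC gain: substitute s = 0 into T(s) from step 2: T(0) = -7/9.

Answer: -7/9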